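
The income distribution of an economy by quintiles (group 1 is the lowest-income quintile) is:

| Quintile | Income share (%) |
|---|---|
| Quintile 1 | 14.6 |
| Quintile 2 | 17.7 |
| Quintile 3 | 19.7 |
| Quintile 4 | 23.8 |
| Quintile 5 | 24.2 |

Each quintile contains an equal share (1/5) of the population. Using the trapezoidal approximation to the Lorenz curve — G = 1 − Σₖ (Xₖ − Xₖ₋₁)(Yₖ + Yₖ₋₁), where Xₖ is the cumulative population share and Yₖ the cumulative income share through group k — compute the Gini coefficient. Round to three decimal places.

Cumulative income shares Yₖ: 0.1460, 0.3230, 0.5200, 0.7580, 1.0000
Σ (Xₖ−Xₖ₋₁)(Yₖ+Yₖ₋₁) = (1/5)(0.1460+0.0000) + (1/5)(0.3230+0.1460) + (1/5)(0.5200+0.3230) + (1/5)(0.7580+0.5200) + (1/5)(1.0000+0.7580)
  = 0.0292 + 0.0938 + 0.1686 + 0.2556 + 0.3516 = 0.8988
G = 1 − 0.8988 = 0.1012

0.101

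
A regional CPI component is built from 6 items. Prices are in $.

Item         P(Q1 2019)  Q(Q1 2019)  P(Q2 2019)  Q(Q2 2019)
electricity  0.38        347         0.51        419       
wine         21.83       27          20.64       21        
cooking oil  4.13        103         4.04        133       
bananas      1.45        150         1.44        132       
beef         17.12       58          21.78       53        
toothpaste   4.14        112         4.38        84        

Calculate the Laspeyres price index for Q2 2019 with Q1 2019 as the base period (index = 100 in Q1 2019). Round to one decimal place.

Laspeyres price index uses base-period quantities as weights.
ΣP(Q2 2019)·Q(Q1 2019) = 0.51×347 + 20.64×27 + 4.04×103 + 1.44×150 + 21.78×58 + 4.38×112 = 176.97 + 557.28 + 416.12 + 216 + 1263.24 + 490.56 = 3120.17
ΣP(Q1 2019)·Q(Q1 2019) = 0.38×347 + 21.83×27 + 4.13×103 + 1.45×150 + 17.12×58 + 4.14×112 = 131.86 + 589.41 + 425.39 + 217.5 + 992.96 + 463.68 = 2820.8
Index = 3120.17 / 2820.8 × 100 = 110.6129

110.6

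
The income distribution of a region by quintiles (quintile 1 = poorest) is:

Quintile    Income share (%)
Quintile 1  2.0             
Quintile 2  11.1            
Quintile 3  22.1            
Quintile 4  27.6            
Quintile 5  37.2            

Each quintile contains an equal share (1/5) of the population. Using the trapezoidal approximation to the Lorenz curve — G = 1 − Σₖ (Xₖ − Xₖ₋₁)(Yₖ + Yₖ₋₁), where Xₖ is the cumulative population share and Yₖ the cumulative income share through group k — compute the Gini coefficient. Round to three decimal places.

0.348

Cumulative income shares Yₖ: 0.0200, 0.1310, 0.3520, 0.6280, 1.0000
Σ (Xₖ−Xₖ₋₁)(Yₖ+Yₖ₋₁) = (1/5)(0.0200+0.0000) + (1/5)(0.1310+0.0200) + (1/5)(0.3520+0.1310) + (1/5)(0.6280+0.3520) + (1/5)(1.0000+0.6280)
  = 0.0040 + 0.0302 + 0.0966 + 0.1960 + 0.3256 = 0.6524
G = 1 − 0.6524 = 0.3476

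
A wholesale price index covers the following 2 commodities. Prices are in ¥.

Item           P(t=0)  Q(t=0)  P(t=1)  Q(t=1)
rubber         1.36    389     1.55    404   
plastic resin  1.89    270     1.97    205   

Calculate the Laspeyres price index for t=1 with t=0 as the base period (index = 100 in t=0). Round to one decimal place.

Laspeyres price index uses base-period quantities as weights.
ΣP(t=1)·Q(t=0) = 1.55×389 + 1.97×270 = 602.95 + 531.9 = 1134.85
ΣP(t=0)·Q(t=0) = 1.36×389 + 1.89×270 = 529.04 + 510.3 = 1039.34
Index = 1134.85 / 1039.34 × 100 = 109.1895

109.2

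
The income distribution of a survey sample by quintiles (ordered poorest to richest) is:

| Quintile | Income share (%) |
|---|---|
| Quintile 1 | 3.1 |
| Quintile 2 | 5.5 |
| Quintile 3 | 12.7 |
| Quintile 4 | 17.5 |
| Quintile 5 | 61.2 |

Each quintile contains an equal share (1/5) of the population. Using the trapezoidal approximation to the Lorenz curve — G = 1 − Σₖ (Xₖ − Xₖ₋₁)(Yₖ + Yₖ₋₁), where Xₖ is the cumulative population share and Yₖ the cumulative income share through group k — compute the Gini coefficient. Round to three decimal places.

0.513

Cumulative income shares Yₖ: 0.0310, 0.0860, 0.2130, 0.3880, 1.0000
Σ (Xₖ−Xₖ₋₁)(Yₖ+Yₖ₋₁) = (1/5)(0.0310+0.0000) + (1/5)(0.0860+0.0310) + (1/5)(0.2130+0.0860) + (1/5)(0.3880+0.2130) + (1/5)(1.0000+0.3880)
  = 0.0062 + 0.0234 + 0.0598 + 0.1202 + 0.2776 = 0.4872
G = 1 − 0.4872 = 0.5128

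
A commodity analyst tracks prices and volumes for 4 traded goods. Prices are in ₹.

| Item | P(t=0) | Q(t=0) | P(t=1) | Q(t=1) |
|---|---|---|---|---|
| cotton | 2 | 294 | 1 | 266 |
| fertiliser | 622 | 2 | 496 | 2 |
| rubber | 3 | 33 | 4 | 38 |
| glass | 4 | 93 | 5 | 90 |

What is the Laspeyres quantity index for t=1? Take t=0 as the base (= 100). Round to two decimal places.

97.70

Laspeyres quantity index uses base-period prices as weights.
ΣP(t=0)·Q(t=1) = 2×266 + 622×2 + 3×38 + 4×90 = 532 + 1244 + 114 + 360 = 2250
ΣP(t=0)·Q(t=0) = 2×294 + 622×2 + 3×33 + 4×93 = 588 + 1244 + 99 + 372 = 2303
Index = 2250 / 2303 × 100 = 97.6987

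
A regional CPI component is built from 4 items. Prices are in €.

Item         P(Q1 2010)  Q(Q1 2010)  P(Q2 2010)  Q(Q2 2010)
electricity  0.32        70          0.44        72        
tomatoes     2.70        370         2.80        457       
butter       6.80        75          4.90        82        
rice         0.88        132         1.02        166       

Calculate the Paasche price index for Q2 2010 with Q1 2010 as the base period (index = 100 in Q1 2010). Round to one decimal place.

96.0

Paasche price index uses current-period quantities as weights.
ΣP(Q2 2010)·Q(Q2 2010) = 0.44×72 + 2.80×457 + 4.90×82 + 1.02×166 = 31.68 + 1279.6 + 401.8 + 169.32 = 1882.4
ΣP(Q1 2010)·Q(Q2 2010) = 0.32×72 + 2.70×457 + 6.80×82 + 0.88×166 = 23.04 + 1233.9 + 557.6 + 146.08 = 1960.62
Index = 1882.4 / 1960.62 × 100 = 96.0104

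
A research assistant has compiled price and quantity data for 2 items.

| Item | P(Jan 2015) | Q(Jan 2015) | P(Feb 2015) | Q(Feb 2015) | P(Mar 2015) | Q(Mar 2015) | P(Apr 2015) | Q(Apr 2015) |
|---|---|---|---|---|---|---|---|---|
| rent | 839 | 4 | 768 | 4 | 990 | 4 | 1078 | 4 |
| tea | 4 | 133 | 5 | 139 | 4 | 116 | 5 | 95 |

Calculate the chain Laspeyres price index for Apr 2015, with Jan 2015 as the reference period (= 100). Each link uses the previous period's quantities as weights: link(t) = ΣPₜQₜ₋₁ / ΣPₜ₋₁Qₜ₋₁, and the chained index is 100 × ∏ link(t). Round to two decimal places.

Link Jan 2015→Feb 2015:
ΣP(Feb 2015)Q(Jan 2015) = 768×4 + 5×133 = 3072 + 665 = 3737
ΣP(Jan 2015)Q(Jan 2015) = 839×4 + 4×133 = 3356 + 532 = 3888
link = 3737/3888 = 0.961163
Link Feb 2015→Mar 2015:
ΣP(Mar 2015)Q(Feb 2015) = 990×4 + 4×139 = 3960 + 556 = 4516
ΣP(Feb 2015)Q(Feb 2015) = 768×4 + 5×139 = 3072 + 695 = 3767
link = 4516/3767 = 1.198832
Link Mar 2015→Apr 2015:
ΣP(Apr 2015)Q(Mar 2015) = 1078×4 + 5×116 = 4312 + 580 = 4892
ΣP(Mar 2015)Q(Mar 2015) = 990×4 + 4×116 = 3960 + 464 = 4424
link = 4892/4424 = 1.105787
Chained index = 100 × 0.961163 × 1.198832 × 1.105787 = 127.4167

127.42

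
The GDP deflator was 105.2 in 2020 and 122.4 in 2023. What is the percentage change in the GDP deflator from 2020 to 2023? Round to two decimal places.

16.35%

Change = (122.4 − 105.2) / 105.2 × 100
       = 17.2 / 105.2 × 100 = 16.3498%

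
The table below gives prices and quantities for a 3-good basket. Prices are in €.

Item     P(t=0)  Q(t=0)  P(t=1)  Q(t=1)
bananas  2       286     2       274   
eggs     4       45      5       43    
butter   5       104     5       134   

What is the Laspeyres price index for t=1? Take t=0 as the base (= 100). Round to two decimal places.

Laspeyres price index uses base-period quantities as weights.
ΣP(t=1)·Q(t=0) = 2×286 + 5×45 + 5×104 = 572 + 225 + 520 = 1317
ΣP(t=0)·Q(t=0) = 2×286 + 4×45 + 5×104 = 572 + 180 + 520 = 1272
Index = 1317 / 1272 × 100 = 103.5377

103.54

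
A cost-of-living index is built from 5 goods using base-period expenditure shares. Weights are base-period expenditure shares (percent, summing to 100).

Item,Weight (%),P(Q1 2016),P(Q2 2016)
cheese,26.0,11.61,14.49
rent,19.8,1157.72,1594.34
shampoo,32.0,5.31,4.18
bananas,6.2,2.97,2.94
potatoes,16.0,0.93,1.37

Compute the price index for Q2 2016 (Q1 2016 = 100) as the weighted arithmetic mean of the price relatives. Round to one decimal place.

cheese: 26.0 × (14.49/11.61) = 26.0 × 1.248062 = 32.4496
rent: 19.8 × (1594.34/1157.72) = 19.8 × 1.377138 = 27.2673
shampoo: 32.0 × (4.18/5.31) = 32.0 × 0.787194 = 25.1902
bananas: 6.2 × (2.94/2.97) = 6.2 × 0.989899 = 6.1374
potatoes: 16.0 × (1.37/0.93) = 16.0 × 1.473118 = 23.5699
Index = Σ wᵢ·(p₁ᵢ/p₀ᵢ) = 32.4496 + 27.2673 + 25.1902 + 6.1374 + 23.5699 = 114.6144

114.6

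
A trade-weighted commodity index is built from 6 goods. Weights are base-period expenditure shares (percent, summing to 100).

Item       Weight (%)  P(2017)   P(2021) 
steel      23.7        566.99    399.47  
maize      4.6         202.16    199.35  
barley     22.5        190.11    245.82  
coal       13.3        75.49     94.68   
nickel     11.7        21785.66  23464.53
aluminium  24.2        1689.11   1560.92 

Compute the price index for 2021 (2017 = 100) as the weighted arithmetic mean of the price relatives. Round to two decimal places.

steel: 23.7 × (399.47/566.99) = 23.7 × 0.704545 = 16.6977
maize: 4.6 × (199.35/202.16) = 4.6 × 0.986100 = 4.5361
barley: 22.5 × (245.82/190.11) = 22.5 × 1.293041 = 29.0934
coal: 13.3 × (94.68/75.49) = 13.3 × 1.254206 = 16.6809
nickel: 11.7 × (23464.53/21785.66) = 11.7 × 1.077063 = 12.6016
aluminium: 24.2 × (1560.92/1689.11) = 24.2 × 0.924108 = 22.3634
Index = Σ wᵢ·(p₁ᵢ/p₀ᵢ) = 16.6977 + 4.5361 + 29.0934 + 16.6809 + 12.6016 + 22.3634 = 101.9732

101.97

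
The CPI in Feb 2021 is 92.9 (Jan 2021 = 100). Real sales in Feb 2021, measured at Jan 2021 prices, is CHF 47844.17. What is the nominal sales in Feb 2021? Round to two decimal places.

Nominal = Real × (Index/100) = 47844.17 × (92.9/100)
        = 47844.17 × 0.929 = 44447.2339

44447.23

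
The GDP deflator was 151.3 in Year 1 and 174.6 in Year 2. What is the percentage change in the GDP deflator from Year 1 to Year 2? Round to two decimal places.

Change = (174.6 − 151.3) / 151.3 × 100
       = 23.3 / 151.3 × 100 = 15.3999%

15.40%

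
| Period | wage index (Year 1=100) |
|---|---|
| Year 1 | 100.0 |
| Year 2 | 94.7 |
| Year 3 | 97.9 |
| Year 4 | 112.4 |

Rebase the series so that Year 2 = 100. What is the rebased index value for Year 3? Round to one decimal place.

103.4

Rebased(Year 3) = 97.9 / 94.7 × 100 = 103.3791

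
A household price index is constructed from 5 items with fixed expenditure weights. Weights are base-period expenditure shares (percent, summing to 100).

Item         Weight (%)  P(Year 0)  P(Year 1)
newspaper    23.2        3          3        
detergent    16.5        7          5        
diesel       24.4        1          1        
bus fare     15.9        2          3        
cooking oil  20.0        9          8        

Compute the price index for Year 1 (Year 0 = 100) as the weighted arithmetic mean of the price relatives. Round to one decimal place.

newspaper: 23.2 × (3/3) = 23.2 × 1.000000 = 23.2000
detergent: 16.5 × (5/7) = 16.5 × 0.714286 = 11.7857
diesel: 24.4 × (1/1) = 24.4 × 1.000000 = 24.4000
bus fare: 15.9 × (3/2) = 15.9 × 1.500000 = 23.8500
cooking oil: 20.0 × (8/9) = 20.0 × 0.888889 = 17.7778
Index = Σ wᵢ·(p₁ᵢ/p₀ᵢ) = 23.2000 + 11.7857 + 24.4000 + 23.8500 + 17.7778 = 101.0135

101.0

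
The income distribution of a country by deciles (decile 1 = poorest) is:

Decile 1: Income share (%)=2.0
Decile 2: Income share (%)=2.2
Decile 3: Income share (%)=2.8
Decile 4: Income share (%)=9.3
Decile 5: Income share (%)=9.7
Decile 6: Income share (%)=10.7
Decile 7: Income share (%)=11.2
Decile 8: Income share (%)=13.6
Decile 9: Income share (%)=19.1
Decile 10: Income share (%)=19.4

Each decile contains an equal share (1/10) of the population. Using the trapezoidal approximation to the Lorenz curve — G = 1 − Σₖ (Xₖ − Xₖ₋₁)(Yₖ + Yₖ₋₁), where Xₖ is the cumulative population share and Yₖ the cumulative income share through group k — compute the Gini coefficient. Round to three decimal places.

Cumulative income shares Yₖ: 0.0200, 0.0420, 0.0700, 0.1630, 0.2600, 0.3670, 0.4790, 0.6150, 0.8060, 1.0000
Σ (Xₖ−Xₖ₋₁)(Yₖ+Yₖ₋₁) = (1/10)(0.0200+0.0000) + (1/10)(0.0420+0.0200) + (1/10)(0.0700+0.0420) + (1/10)(0.1630+0.0700) + (1/10)(0.2600+0.1630) + (1/10)(0.3670+0.2600) + (1/10)(0.4790+0.3670) + (1/10)(0.6150+0.4790) + (1/10)(0.8060+0.6150) + (1/10)(1.0000+0.8060)
  = 0.0020 + 0.0062 + 0.0112 + 0.0233 + 0.0423 + 0.0627 + 0.0846 + 0.1094 + 0.1421 + 0.1806 = 0.6644
G = 1 − 0.6644 = 0.3356

0.336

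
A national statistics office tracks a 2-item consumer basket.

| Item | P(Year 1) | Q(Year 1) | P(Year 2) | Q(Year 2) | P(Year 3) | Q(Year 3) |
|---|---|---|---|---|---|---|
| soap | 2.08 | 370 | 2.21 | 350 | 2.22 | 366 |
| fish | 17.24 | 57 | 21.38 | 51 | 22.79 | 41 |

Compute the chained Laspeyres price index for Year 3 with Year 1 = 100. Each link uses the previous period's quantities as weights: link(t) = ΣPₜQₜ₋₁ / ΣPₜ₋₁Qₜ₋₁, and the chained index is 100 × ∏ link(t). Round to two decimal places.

Link Year 1→Year 2:
ΣP(Year 2)Q(Year 1) = 2.21×370 + 21.38×57 = 817.7 + 1218.66 = 2036.36
ΣP(Year 1)Q(Year 1) = 2.08×370 + 17.24×57 = 769.6 + 982.68 = 1752.28
link = 2036.36/1752.28 = 1.162120
Link Year 2→Year 3:
ΣP(Year 3)Q(Year 2) = 2.22×350 + 22.79×51 = 777 + 1162.29 = 1939.29
ΣP(Year 2)Q(Year 2) = 2.21×350 + 21.38×51 = 773.5 + 1090.38 = 1863.88
link = 1939.29/1863.88 = 1.040459
Chained index = 100 × 1.162120 × 1.040459 = 120.9138

120.91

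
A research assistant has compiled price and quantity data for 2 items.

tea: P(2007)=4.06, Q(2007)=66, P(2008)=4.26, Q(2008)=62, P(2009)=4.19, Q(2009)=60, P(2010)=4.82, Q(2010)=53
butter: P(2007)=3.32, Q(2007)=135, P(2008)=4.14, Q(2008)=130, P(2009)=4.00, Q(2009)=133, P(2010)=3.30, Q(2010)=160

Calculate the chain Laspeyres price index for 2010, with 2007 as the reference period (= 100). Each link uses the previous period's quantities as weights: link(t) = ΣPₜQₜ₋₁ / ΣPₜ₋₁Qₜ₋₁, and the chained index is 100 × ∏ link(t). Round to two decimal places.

Link 2007→2008:
ΣP(2008)Q(2007) = 4.26×66 + 4.14×135 = 281.16 + 558.9 = 840.06
ΣP(2007)Q(2007) = 4.06×66 + 3.32×135 = 267.96 + 448.2 = 716.16
link = 840.06/716.16 = 1.173006
Link 2008→2009:
ΣP(2009)Q(2008) = 4.19×62 + 4.00×130 = 259.78 + 520 = 779.78
ΣP(2008)Q(2008) = 4.26×62 + 4.14×130 = 264.12 + 538.2 = 802.32
link = 779.78/802.32 = 0.971906
Link 2009→2010:
ΣP(2010)Q(2009) = 4.82×60 + 3.30×133 = 289.2 + 438.9 = 728.1
ΣP(2009)Q(2009) = 4.19×60 + 4.00×133 = 251.4 + 532 = 783.4
link = 728.1/783.4 = 0.929410
Chained index = 100 × 1.173006 × 0.971906 × 0.929410 = 105.9576

105.96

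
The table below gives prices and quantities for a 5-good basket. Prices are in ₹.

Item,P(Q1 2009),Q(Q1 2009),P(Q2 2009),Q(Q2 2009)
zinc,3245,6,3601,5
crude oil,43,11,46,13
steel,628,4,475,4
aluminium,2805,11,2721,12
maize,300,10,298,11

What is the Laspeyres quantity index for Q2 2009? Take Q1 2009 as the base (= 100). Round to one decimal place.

Laspeyres quantity index uses base-period prices as weights.
ΣP(Q1 2009)·Q(Q2 2009) = 3245×5 + 43×13 + 628×4 + 2805×12 + 300×11 = 16225 + 559 + 2512 + 33660 + 3300 = 56256
ΣP(Q1 2009)·Q(Q1 2009) = 3245×6 + 43×11 + 628×4 + 2805×11 + 300×10 = 19470 + 473 + 2512 + 30855 + 3000 = 56310
Index = 56256 / 56310 × 100 = 99.9041

99.9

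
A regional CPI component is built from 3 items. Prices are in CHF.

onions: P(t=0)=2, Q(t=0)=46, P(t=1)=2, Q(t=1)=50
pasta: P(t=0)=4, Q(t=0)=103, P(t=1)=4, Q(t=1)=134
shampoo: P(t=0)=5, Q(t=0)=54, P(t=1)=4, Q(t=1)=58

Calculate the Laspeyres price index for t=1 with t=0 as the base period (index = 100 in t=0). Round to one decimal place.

Laspeyres price index uses base-period quantities as weights.
ΣP(t=1)·Q(t=0) = 2×46 + 4×103 + 4×54 = 92 + 412 + 216 = 720
ΣP(t=0)·Q(t=0) = 2×46 + 4×103 + 5×54 = 92 + 412 + 270 = 774
Index = 720 / 774 × 100 = 93.0233

93.0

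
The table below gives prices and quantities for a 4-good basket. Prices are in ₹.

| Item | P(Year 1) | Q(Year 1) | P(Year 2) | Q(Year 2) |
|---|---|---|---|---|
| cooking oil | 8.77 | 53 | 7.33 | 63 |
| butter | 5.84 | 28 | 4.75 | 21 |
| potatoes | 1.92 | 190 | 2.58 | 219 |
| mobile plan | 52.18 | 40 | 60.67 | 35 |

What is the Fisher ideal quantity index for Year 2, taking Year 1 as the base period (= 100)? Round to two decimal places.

Laspeyres component (base-period weights):
ΣP(Year 1)Q(Year 2) = 8.77×63 + 5.84×21 + 1.92×219 + 52.18×35 = 552.51 + 122.64 + 420.48 + 1826.3 = 2921.93
ΣP(Year 1)Q(Year 1) = 8.77×53 + 5.84×28 + 1.92×190 + 52.18×40 = 464.81 + 163.52 + 364.8 + 2087.2 = 3080.33
L = 2921.93 / 3080.33 × 100 = 94.8577
Paasche component (current-period weights):
ΣP(Year 2)Q(Year 2) = 7.33×63 + 4.75×21 + 2.58×219 + 60.67×35 = 461.79 + 99.75 + 565.02 + 2123.45 = 3250.01
ΣP(Year 2)Q(Year 1) = 7.33×53 + 4.75×28 + 2.58×190 + 60.67×40 = 388.49 + 133 + 490.2 + 2426.8 = 3438.49
P = 3250.01 / 3438.49 × 100 = 94.5185
Fisher = √(L × P) = √(94.8577 × 94.5185) = 94.6880

94.69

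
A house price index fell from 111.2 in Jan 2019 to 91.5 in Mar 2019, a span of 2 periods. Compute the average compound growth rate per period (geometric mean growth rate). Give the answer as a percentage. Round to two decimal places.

-9.29%

Growth factor = (91.5/111.2)^(1/2) = (0.822842)^(1/2) = 0.907106
Growth rate = 0.907106 − 1 = -0.092894 = -9.2894%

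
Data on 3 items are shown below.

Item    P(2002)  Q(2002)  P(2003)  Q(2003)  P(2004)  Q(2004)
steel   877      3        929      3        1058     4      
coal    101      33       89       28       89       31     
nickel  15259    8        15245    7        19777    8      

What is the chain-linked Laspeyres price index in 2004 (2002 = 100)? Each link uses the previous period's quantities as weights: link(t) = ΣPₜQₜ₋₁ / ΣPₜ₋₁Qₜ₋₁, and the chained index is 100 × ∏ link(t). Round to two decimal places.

128.32

Link 2002→2003:
ΣP(2003)Q(2002) = 929×3 + 89×33 + 15245×8 = 2787 + 2937 + 121960 = 127684
ΣP(2002)Q(2002) = 877×3 + 101×33 + 15259×8 = 2631 + 3333 + 122072 = 128036
link = 127684/128036 = 0.997251
Link 2003→2004:
ΣP(2004)Q(2003) = 1058×3 + 89×28 + 19777×7 = 3174 + 2492 + 138439 = 144105
ΣP(2003)Q(2003) = 929×3 + 89×28 + 15245×7 = 2787 + 2492 + 106715 = 111994
link = 144105/111994 = 1.286721
Chained index = 100 × 0.997251 × 1.286721 = 128.3183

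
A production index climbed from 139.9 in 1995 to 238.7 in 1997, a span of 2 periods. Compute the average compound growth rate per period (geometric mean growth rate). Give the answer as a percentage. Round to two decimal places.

30.62%

Growth factor = (238.7/139.9)^(1/2) = (1.706219)^(1/2) = 1.306223
Growth rate = 1.306223 − 1 = 0.306223 = 30.6223%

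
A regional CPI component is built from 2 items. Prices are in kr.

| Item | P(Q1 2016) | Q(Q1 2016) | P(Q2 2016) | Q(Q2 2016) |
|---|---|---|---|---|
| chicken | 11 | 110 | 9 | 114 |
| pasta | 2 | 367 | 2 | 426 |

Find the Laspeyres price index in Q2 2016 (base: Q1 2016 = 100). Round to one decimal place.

Laspeyres price index uses base-period quantities as weights.
ΣP(Q2 2016)·Q(Q1 2016) = 9×110 + 2×367 = 990 + 734 = 1724
ΣP(Q1 2016)·Q(Q1 2016) = 11×110 + 2×367 = 1210 + 734 = 1944
Index = 1724 / 1944 × 100 = 88.6831

88.7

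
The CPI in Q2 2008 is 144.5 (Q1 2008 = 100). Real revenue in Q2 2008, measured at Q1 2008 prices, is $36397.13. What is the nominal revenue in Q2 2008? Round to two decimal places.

Nominal = Real × (Index/100) = 36397.13 × (144.5/100)
        = 36397.13 × 1.445 = 52593.8528

52593.85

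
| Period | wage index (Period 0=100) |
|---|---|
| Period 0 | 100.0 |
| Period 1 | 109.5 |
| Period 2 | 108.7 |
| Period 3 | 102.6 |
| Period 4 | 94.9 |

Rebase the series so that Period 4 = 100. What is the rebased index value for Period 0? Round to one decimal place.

Rebased(Period 0) = 100.0 / 94.9 × 100 = 105.3741

105.4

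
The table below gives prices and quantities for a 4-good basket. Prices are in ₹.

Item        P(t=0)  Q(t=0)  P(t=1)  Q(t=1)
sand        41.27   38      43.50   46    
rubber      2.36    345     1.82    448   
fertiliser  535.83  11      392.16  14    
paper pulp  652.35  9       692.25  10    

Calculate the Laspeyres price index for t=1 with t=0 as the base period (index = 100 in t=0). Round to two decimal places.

Laspeyres price index uses base-period quantities as weights.
ΣP(t=1)·Q(t=0) = 43.50×38 + 1.82×345 + 392.16×11 + 692.25×9 = 1653 + 627.9 + 4313.76 + 6230.25 = 12824.91
ΣP(t=0)·Q(t=0) = 41.27×38 + 2.36×345 + 535.83×11 + 652.35×9 = 1568.26 + 814.2 + 5894.13 + 5871.15 = 14147.74
Index = 12824.91 / 14147.74 × 100 = 90.6499

90.65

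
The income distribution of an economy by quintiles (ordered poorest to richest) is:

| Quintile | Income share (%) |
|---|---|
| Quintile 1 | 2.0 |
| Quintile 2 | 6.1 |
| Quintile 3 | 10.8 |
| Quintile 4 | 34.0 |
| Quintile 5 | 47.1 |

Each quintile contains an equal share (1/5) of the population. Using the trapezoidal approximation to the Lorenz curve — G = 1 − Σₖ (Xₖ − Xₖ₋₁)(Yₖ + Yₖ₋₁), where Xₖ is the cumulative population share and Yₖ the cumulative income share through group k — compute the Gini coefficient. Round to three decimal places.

Cumulative income shares Yₖ: 0.0200, 0.0810, 0.1890, 0.5290, 1.0000
Σ (Xₖ−Xₖ₋₁)(Yₖ+Yₖ₋₁) = (1/5)(0.0200+0.0000) + (1/5)(0.0810+0.0200) + (1/5)(0.1890+0.0810) + (1/5)(0.5290+0.1890) + (1/5)(1.0000+0.5290)
  = 0.0040 + 0.0202 + 0.0540 + 0.1436 + 0.3058 = 0.5276
G = 1 − 0.5276 = 0.4724

0.472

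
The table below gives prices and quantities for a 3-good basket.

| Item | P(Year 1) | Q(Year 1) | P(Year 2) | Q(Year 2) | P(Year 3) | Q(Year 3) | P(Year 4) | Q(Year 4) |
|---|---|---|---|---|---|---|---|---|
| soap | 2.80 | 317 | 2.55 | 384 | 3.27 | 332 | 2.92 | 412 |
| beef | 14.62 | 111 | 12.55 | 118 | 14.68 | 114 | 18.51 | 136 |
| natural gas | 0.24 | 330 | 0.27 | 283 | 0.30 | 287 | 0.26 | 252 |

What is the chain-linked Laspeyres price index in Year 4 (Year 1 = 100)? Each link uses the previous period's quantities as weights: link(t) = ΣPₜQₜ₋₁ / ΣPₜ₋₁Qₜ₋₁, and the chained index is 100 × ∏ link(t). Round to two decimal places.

118.79

Link Year 1→Year 2:
ΣP(Year 2)Q(Year 1) = 2.55×317 + 12.55×111 + 0.27×330 = 808.35 + 1393.05 + 89.1 = 2290.5
ΣP(Year 1)Q(Year 1) = 2.80×317 + 14.62×111 + 0.24×330 = 887.6 + 1622.82 + 79.2 = 2589.62
link = 2290.5/2589.62 = 0.884493
Link Year 2→Year 3:
ΣP(Year 3)Q(Year 2) = 3.27×384 + 14.68×118 + 0.30×283 = 1255.68 + 1732.24 + 84.9 = 3072.82
ΣP(Year 2)Q(Year 2) = 2.55×384 + 12.55×118 + 0.27×283 = 979.2 + 1480.9 + 76.41 = 2536.51
link = 3072.82/2536.51 = 1.211436
Link Year 3→Year 4:
ΣP(Year 4)Q(Year 3) = 2.92×332 + 18.51×114 + 0.26×287 = 969.44 + 2110.14 + 74.62 = 3154.2
ΣP(Year 3)Q(Year 3) = 3.27×332 + 14.68×114 + 0.30×287 = 1085.64 + 1673.52 + 86.1 = 2845.26
link = 3154.2/2845.26 = 1.108581
Chained index = 100 × 0.884493 × 1.211436 × 1.108581 = 118.7851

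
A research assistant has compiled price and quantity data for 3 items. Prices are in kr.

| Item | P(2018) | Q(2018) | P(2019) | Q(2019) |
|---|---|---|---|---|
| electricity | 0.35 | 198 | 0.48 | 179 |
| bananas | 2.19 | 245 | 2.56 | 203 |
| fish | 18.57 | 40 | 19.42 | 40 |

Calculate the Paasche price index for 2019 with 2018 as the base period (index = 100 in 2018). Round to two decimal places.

110.59

Paasche price index uses current-period quantities as weights.
ΣP(2019)·Q(2019) = 0.48×179 + 2.56×203 + 19.42×40 = 85.92 + 519.68 + 776.8 = 1382.4
ΣP(2018)·Q(2019) = 0.35×179 + 2.19×203 + 18.57×40 = 62.65 + 444.57 + 742.8 = 1250.02
Index = 1382.4 / 1250.02 × 100 = 110.5902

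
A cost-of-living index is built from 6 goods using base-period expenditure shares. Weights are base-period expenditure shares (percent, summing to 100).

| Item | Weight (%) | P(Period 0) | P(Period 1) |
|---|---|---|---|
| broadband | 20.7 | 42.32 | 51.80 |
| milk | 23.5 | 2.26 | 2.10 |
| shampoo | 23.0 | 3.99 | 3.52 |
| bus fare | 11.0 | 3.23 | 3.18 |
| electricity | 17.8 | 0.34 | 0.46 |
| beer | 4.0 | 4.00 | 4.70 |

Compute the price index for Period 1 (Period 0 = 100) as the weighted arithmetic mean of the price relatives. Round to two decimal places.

107.08

broadband: 20.7 × (51.80/42.32) = 20.7 × 1.224008 = 25.3370
milk: 23.5 × (2.10/2.26) = 23.5 × 0.929204 = 21.8363
shampoo: 23.0 × (3.52/3.99) = 23.0 × 0.882206 = 20.2907
bus fare: 11.0 × (3.18/3.23) = 11.0 × 0.984520 = 10.8297
electricity: 17.8 × (0.46/0.34) = 17.8 × 1.352941 = 24.0824
beer: 4.0 × (4.70/4.00) = 4.0 × 1.175000 = 4.7000
Index = Σ wᵢ·(p₁ᵢ/p₀ᵢ) = 25.3370 + 21.8363 + 20.2907 + 10.8297 + 24.0824 + 4.7000 = 107.0760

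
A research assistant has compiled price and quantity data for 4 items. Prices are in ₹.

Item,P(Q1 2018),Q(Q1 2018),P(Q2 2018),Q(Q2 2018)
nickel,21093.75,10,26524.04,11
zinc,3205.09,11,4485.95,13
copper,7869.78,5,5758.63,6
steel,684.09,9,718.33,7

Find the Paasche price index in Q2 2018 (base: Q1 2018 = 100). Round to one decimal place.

Paasche price index uses current-period quantities as weights.
ΣP(Q2 2018)·Q(Q2 2018) = 26524.04×11 + 4485.95×13 + 5758.63×6 + 718.33×7 = 291764.44 + 58317.35 + 34551.78 + 5028.31 = 389661.88
ΣP(Q1 2018)·Q(Q2 2018) = 21093.75×11 + 3205.09×13 + 7869.78×6 + 684.09×7 = 232031.25 + 41666.17 + 47218.68 + 4788.63 = 325704.73
Index = 389661.88 / 325704.73 × 100 = 119.6365

119.6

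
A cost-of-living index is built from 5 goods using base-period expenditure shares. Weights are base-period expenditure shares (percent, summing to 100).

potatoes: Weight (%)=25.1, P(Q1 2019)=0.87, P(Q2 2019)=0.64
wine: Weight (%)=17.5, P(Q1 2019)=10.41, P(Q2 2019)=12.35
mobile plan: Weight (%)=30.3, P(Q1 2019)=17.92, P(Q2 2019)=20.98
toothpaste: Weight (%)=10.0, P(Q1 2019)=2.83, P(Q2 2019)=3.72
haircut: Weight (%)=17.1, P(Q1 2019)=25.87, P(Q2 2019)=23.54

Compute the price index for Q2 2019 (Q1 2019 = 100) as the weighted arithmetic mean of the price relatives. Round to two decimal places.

potatoes: 25.1 × (0.64/0.87) = 25.1 × 0.735632 = 18.4644
wine: 17.5 × (12.35/10.41) = 17.5 × 1.186359 = 20.7613
mobile plan: 30.3 × (20.98/17.92) = 30.3 × 1.170759 = 35.4740
toothpaste: 10.0 × (3.72/2.83) = 10.0 × 1.314488 = 13.1449
haircut: 17.1 × (23.54/25.87) = 17.1 × 0.909934 = 15.5599
Index = Σ wᵢ·(p₁ᵢ/p₀ᵢ) = 18.4644 + 20.7613 + 35.4740 + 13.1449 + 15.5599 = 103.4044

103.40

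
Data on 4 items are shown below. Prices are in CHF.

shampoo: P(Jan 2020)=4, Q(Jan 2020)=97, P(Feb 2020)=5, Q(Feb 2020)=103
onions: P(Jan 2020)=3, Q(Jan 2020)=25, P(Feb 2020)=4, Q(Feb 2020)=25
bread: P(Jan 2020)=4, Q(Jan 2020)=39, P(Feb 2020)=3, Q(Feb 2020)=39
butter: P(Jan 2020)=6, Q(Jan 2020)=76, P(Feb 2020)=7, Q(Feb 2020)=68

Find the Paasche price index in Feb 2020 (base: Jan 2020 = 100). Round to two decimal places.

Paasche price index uses current-period quantities as weights.
ΣP(Feb 2020)·Q(Feb 2020) = 5×103 + 4×25 + 3×39 + 7×68 = 515 + 100 + 117 + 476 = 1208
ΣP(Jan 2020)·Q(Feb 2020) = 4×103 + 3×25 + 4×39 + 6×68 = 412 + 75 + 156 + 408 = 1051
Index = 1208 / 1051 × 100 = 114.9382

114.94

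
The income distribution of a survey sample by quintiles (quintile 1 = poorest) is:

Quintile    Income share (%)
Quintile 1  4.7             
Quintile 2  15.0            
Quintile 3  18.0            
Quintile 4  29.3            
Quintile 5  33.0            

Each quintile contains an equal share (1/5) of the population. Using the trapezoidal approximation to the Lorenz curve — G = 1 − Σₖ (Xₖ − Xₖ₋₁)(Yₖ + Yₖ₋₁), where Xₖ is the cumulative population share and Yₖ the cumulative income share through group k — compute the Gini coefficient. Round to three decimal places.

Cumulative income shares Yₖ: 0.0470, 0.1970, 0.3770, 0.6700, 1.0000
Σ (Xₖ−Xₖ₋₁)(Yₖ+Yₖ₋₁) = (1/5)(0.0470+0.0000) + (1/5)(0.1970+0.0470) + (1/5)(0.3770+0.1970) + (1/5)(0.6700+0.3770) + (1/5)(1.0000+0.6700)
  = 0.0094 + 0.0488 + 0.1148 + 0.2094 + 0.3340 = 0.7164
G = 1 − 0.7164 = 0.2836

0.284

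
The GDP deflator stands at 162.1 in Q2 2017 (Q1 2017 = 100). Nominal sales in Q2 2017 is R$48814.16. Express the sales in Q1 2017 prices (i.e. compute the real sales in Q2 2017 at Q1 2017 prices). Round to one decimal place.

30113.6

Real = Nominal ÷ (Index/100) = 48814.16 ÷ (162.1/100)
     = 48814.16 ÷ 1.621 = 30113.6089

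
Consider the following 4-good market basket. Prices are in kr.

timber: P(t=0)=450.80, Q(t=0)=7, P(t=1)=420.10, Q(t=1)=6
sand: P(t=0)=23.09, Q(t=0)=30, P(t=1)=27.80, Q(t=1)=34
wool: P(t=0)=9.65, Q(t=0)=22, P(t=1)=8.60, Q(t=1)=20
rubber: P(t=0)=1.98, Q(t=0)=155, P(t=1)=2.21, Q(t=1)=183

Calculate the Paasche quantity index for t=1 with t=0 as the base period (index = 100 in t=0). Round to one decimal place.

93.9

Paasche quantity index uses current-period prices as weights.
ΣP(t=1)·Q(t=1) = 420.10×6 + 27.80×34 + 8.60×20 + 2.21×183 = 2520.6 + 945.2 + 172 + 404.43 = 4042.23
ΣP(t=1)·Q(t=0) = 420.10×7 + 27.80×30 + 8.60×22 + 2.21×155 = 2940.7 + 834 + 189.2 + 342.55 = 4306.45
Index = 4042.23 / 4306.45 × 100 = 93.8646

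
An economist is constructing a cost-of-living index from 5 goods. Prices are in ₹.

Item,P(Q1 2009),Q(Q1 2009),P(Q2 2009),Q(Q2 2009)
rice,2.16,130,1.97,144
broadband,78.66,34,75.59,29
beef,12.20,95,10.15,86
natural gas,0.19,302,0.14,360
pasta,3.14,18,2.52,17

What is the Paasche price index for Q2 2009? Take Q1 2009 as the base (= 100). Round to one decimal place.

91.5

Paasche price index uses current-period quantities as weights.
ΣP(Q2 2009)·Q(Q2 2009) = 1.97×144 + 75.59×29 + 10.15×86 + 0.14×360 + 2.52×17 = 283.68 + 2192.11 + 872.9 + 50.4 + 42.84 = 3441.93
ΣP(Q1 2009)·Q(Q2 2009) = 2.16×144 + 78.66×29 + 12.20×86 + 0.19×360 + 3.14×17 = 311.04 + 2281.14 + 1049.2 + 68.4 + 53.38 = 3763.16
Index = 3441.93 / 3763.16 × 100 = 91.4638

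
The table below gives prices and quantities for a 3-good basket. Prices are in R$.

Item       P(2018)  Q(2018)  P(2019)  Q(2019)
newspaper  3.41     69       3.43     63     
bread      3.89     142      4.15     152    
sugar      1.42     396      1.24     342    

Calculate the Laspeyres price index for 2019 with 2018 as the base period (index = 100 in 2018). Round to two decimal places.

Laspeyres price index uses base-period quantities as weights.
ΣP(2019)·Q(2018) = 3.43×69 + 4.15×142 + 1.24×396 = 236.67 + 589.3 + 491.04 = 1317.01
ΣP(2018)·Q(2018) = 3.41×69 + 3.89×142 + 1.42×396 = 235.29 + 552.38 + 562.32 = 1349.99
Index = 1317.01 / 1349.99 × 100 = 97.5570

97.56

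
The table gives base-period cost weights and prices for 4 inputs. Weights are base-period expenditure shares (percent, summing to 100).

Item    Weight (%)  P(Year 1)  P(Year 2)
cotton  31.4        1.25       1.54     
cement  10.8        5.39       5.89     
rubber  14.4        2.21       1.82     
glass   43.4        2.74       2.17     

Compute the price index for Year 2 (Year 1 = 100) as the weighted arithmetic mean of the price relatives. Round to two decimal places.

cotton: 31.4 × (1.54/1.25) = 31.4 × 1.232000 = 38.6848
cement: 10.8 × (5.89/5.39) = 10.8 × 1.092764 = 11.8019
rubber: 14.4 × (1.82/2.21) = 14.4 × 0.823529 = 11.8588
glass: 43.4 × (2.17/2.74) = 43.4 × 0.791971 = 34.3715
Index = Σ wᵢ·(p₁ᵢ/p₀ᵢ) = 38.6848 + 11.8019 + 11.8588 + 34.3715 = 96.7170

96.72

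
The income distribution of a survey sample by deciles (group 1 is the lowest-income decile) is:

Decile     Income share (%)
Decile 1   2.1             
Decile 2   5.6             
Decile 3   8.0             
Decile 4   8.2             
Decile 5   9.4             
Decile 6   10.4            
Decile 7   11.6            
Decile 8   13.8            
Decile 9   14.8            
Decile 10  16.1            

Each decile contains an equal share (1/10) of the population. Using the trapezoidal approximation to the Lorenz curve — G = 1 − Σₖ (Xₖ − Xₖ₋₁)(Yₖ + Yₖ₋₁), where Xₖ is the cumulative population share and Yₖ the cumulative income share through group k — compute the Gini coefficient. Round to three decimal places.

0.231

Cumulative income shares Yₖ: 0.0210, 0.0770, 0.1570, 0.2390, 0.3330, 0.4370, 0.5530, 0.6910, 0.8390, 1.0000
Σ (Xₖ−Xₖ₋₁)(Yₖ+Yₖ₋₁) = (1/10)(0.0210+0.0000) + (1/10)(0.0770+0.0210) + (1/10)(0.1570+0.0770) + (1/10)(0.2390+0.1570) + (1/10)(0.3330+0.2390) + (1/10)(0.4370+0.3330) + (1/10)(0.5530+0.4370) + (1/10)(0.6910+0.5530) + (1/10)(0.8390+0.6910) + (1/10)(1.0000+0.8390)
  = 0.0021 + 0.0098 + 0.0234 + 0.0396 + 0.0572 + 0.0770 + 0.0990 + 0.1244 + 0.1530 + 0.1839 = 0.7694
G = 1 − 0.7694 = 0.2306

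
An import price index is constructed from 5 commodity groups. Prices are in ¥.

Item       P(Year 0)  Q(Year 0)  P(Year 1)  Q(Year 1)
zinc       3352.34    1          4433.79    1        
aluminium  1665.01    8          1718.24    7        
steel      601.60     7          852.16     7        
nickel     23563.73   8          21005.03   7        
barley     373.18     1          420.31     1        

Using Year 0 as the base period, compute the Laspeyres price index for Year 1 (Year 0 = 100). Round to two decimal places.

91.82

Laspeyres price index uses base-period quantities as weights.
ΣP(Year 1)·Q(Year 0) = 4433.79×1 + 1718.24×8 + 852.16×7 + 21005.03×8 + 420.31×1 = 4433.79 + 13745.92 + 5965.12 + 168040.24 + 420.31 = 192605.38
ΣP(Year 0)·Q(Year 0) = 3352.34×1 + 1665.01×8 + 601.60×7 + 23563.73×8 + 373.18×1 = 3352.34 + 13320.08 + 4211.2 + 188509.84 + 373.18 = 209766.64
Index = 192605.38 / 209766.64 × 100 = 91.8189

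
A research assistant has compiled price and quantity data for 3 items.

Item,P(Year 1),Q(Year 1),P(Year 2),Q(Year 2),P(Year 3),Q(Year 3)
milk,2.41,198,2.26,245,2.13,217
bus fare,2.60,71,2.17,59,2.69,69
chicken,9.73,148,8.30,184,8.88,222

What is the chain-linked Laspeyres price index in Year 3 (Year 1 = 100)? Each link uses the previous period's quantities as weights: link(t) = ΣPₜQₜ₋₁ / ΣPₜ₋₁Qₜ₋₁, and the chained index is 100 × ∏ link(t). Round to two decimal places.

91.23

Link Year 1→Year 2:
ΣP(Year 2)Q(Year 1) = 2.26×198 + 2.17×71 + 8.30×148 = 447.48 + 154.07 + 1228.4 = 1829.95
ΣP(Year 1)Q(Year 1) = 2.41×198 + 2.60×71 + 9.73×148 = 477.18 + 184.6 + 1440.04 = 2101.82
link = 1829.95/2101.82 = 0.870650
Link Year 2→Year 3:
ΣP(Year 3)Q(Year 2) = 2.13×245 + 2.69×59 + 8.88×184 = 521.85 + 158.71 + 1633.92 = 2314.48
ΣP(Year 2)Q(Year 2) = 2.26×245 + 2.17×59 + 8.30×184 = 553.7 + 128.03 + 1527.2 = 2208.93
link = 2314.48/2208.93 = 1.047783
Chained index = 100 × 0.870650 × 1.047783 = 91.2253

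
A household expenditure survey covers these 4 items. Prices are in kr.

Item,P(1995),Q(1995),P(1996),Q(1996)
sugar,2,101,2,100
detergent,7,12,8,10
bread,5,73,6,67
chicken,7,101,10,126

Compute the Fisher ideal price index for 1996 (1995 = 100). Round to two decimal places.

Laspeyres component (base-period weights):
ΣP(1996)Q(1995) = 2×101 + 8×12 + 6×73 + 10×101 = 202 + 96 + 438 + 1010 = 1746
ΣP(1995)Q(1995) = 2×101 + 7×12 + 5×73 + 7×101 = 202 + 84 + 365 + 707 = 1358
L = 1746 / 1358 × 100 = 128.5714
Paasche component (current-period weights):
ΣP(1996)Q(1996) = 2×100 + 8×10 + 6×67 + 10×126 = 200 + 80 + 402 + 1260 = 1942
ΣP(1995)Q(1996) = 2×100 + 7×10 + 5×67 + 7×126 = 200 + 70 + 335 + 882 = 1487
P = 1942 / 1487 × 100 = 130.5985
Fisher = √(L × P) = √(128.5714 × 130.5985) = 129.5810

129.58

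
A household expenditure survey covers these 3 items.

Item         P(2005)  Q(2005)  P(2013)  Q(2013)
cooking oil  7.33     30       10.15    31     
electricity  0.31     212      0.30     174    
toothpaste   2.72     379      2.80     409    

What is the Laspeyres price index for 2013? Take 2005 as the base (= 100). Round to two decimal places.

108.57

Laspeyres price index uses base-period quantities as weights.
ΣP(2013)·Q(2005) = 10.15×30 + 0.30×212 + 2.80×379 = 304.5 + 63.6 + 1061.2 = 1429.3
ΣP(2005)·Q(2005) = 7.33×30 + 0.31×212 + 2.72×379 = 219.9 + 65.72 + 1030.88 = 1316.5
Index = 1429.3 / 1316.5 × 100 = 108.5682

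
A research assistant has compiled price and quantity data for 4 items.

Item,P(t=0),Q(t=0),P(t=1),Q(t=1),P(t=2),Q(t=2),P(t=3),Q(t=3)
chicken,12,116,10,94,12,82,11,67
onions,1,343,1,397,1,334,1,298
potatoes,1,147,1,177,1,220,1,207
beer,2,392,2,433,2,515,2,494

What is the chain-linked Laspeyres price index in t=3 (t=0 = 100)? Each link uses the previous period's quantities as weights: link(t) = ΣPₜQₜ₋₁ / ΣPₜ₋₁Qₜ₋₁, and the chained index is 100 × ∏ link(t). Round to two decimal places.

95.36

Link t=0→t=1:
ΣP(t=1)Q(t=0) = 10×116 + 1×343 + 1×147 + 2×392 = 1160 + 343 + 147 + 784 = 2434
ΣP(t=0)Q(t=0) = 12×116 + 1×343 + 1×147 + 2×392 = 1392 + 343 + 147 + 784 = 2666
link = 2434/2666 = 0.912978
Link t=1→t=2:
ΣP(t=2)Q(t=1) = 12×94 + 1×397 + 1×177 + 2×433 = 1128 + 397 + 177 + 866 = 2568
ΣP(t=1)Q(t=1) = 10×94 + 1×397 + 1×177 + 2×433 = 940 + 397 + 177 + 866 = 2380
link = 2568/2380 = 1.078992
Link t=2→t=3:
ΣP(t=3)Q(t=2) = 11×82 + 1×334 + 1×220 + 2×515 = 902 + 334 + 220 + 1030 = 2486
ΣP(t=2)Q(t=2) = 12×82 + 1×334 + 1×220 + 2×515 = 984 + 334 + 220 + 1030 = 2568
link = 2486/2568 = 0.968069
Chained index = 100 × 0.912978 × 1.078992 × 0.968069 = 95.3640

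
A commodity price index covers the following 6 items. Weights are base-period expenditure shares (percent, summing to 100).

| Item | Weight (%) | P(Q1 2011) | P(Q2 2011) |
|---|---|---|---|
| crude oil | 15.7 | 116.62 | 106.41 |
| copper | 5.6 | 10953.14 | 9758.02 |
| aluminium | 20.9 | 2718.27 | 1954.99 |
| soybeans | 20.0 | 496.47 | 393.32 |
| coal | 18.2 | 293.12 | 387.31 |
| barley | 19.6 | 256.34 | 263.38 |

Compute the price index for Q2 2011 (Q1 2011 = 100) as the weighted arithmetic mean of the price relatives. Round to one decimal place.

crude oil: 15.7 × (106.41/116.62) = 15.7 × 0.912451 = 14.3255
copper: 5.6 × (9758.02/10953.14) = 5.6 × 0.890888 = 4.9890
aluminium: 20.9 × (1954.99/2718.27) = 20.9 × 0.719204 = 15.0314
soybeans: 20.0 × (393.32/496.47) = 20.0 × 0.792233 = 15.8447
coal: 18.2 × (387.31/293.12) = 18.2 × 1.321336 = 24.0483
barley: 19.6 × (263.38/256.34) = 19.6 × 1.027464 = 20.1383
Index = Σ wᵢ·(p₁ᵢ/p₀ᵢ) = 14.3255 + 4.9890 + 15.0314 + 15.8447 + 24.0483 + 20.1383 = 94.3771

94.4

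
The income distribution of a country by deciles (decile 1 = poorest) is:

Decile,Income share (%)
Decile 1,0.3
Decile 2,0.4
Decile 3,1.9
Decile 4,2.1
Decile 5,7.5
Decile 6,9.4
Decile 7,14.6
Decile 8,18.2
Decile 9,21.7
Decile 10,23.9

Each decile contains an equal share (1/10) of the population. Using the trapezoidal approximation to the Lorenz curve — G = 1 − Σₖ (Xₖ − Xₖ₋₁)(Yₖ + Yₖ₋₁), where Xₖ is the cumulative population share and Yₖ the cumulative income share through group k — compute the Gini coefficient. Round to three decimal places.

0.482

Cumulative income shares Yₖ: 0.0030, 0.0070, 0.0260, 0.0470, 0.1220, 0.2160, 0.3620, 0.5440, 0.7610, 1.0000
Σ (Xₖ−Xₖ₋₁)(Yₖ+Yₖ₋₁) = (1/10)(0.0030+0.0000) + (1/10)(0.0070+0.0030) + (1/10)(0.0260+0.0070) + (1/10)(0.0470+0.0260) + (1/10)(0.1220+0.0470) + (1/10)(0.2160+0.1220) + (1/10)(0.3620+0.2160) + (1/10)(0.5440+0.3620) + (1/10)(0.7610+0.5440) + (1/10)(1.0000+0.7610)
  = 0.0003 + 0.0010 + 0.0033 + 0.0073 + 0.0169 + 0.0338 + 0.0578 + 0.0906 + 0.1305 + 0.1761 = 0.5176
G = 1 − 0.5176 = 0.4824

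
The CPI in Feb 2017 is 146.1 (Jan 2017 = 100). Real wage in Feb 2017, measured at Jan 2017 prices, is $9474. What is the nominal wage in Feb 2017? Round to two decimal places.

Nominal = Real × (Index/100) = 9474 × (146.1/100)
        = 9474 × 1.461 = 13841.5140

13841.51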